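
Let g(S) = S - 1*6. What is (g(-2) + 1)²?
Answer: 49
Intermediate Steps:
g(S) = -6 + S (g(S) = S - 6 = -6 + S)
(g(-2) + 1)² = ((-6 - 2) + 1)² = (-8 + 1)² = (-7)² = 49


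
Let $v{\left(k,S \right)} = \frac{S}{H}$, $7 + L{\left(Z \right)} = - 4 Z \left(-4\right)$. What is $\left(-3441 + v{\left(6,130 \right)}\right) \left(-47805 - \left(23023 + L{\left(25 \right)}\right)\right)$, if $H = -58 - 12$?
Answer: $\frac{1716426100}{7} \approx 2.452 \cdot 10^{8}$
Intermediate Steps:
$H = -70$ ($H = -58 - 12 = -70$)
$L{\left(Z \right)} = -7 + 16 Z$ ($L{\left(Z \right)} = -7 + - 4 Z \left(-4\right) = -7 + 16 Z$)
$v{\left(k,S \right)} = - \frac{S}{70}$ ($v{\left(k,S \right)} = \frac{S}{-70} = S \left(- \frac{1}{70}\right) = - \frac{S}{70}$)
$\left(-3441 + v{\left(6,130 \right)}\right) \left(-47805 - \left(23023 + L{\left(25 \right)}\right)\right) = \left(-3441 - \frac{13}{7}\right) \left(-47805 - \left(23016 + 400\right)\right) = \left(-3441 - \frac{13}{7}\right) \left(-47805 - 23416\right) = - \frac{24100 \left(-47805 - 23416\right)}{7} = \left(- \frac{24100}{7}\right) \left(-71221\right) = \frac{1716426100}{7}$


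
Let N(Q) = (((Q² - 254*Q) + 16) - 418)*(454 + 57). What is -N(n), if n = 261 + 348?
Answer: -110270223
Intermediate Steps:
n = 609
N(Q) = -205422 - 129794*Q + 511*Q² (N(Q) = ((16 + Q² - 254*Q) - 418)*511 = (-402 + Q² - 254*Q)*511 = -205422 - 129794*Q + 511*Q²)
-N(n) = -(-205422 - 129794*609 + 511*609²) = -(-205422 - 79044546 + 511*370881) = -(-205422 - 79044546 + 189520191) = -1*110270223 = -110270223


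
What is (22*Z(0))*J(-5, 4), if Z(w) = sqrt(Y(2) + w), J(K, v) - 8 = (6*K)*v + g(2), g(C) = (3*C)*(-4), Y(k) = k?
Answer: -2992*sqrt(2) ≈ -4231.3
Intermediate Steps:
g(C) = -12*C
J(K, v) = -16 + 6*K*v (J(K, v) = 8 + ((6*K)*v - 12*2) = 8 + (6*K*v - 24) = 8 + (-24 + 6*K*v) = -16 + 6*K*v)
Z(w) = sqrt(2 + w)
(22*Z(0))*J(-5, 4) = (22*sqrt(2 + 0))*(-16 + 6*(-5)*4) = (22*sqrt(2))*(-16 - 120) = (22*sqrt(2))*(-136) = -2992*sqrt(2)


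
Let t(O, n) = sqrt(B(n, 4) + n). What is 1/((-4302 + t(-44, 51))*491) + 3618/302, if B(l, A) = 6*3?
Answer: 5479462764321/457379165345 - sqrt(69)/9087003285 ≈ 11.980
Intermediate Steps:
B(l, A) = 18
t(O, n) = sqrt(18 + n)
1/((-4302 + t(-44, 51))*491) + 3618/302 = 1/(-4302 + sqrt(18 + 51)*491) + 3618/302 = (1/491)/(-4302 + sqrt(69)) + 3618*(1/302) = 1/(491*(-4302 + sqrt(69))) + 1809/151 = 1809/151 + 1/(491*(-4302 + sqrt(69)))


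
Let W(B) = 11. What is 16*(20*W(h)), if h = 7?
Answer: 3520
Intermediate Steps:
16*(20*W(h)) = 16*(20*11) = 16*220 = 3520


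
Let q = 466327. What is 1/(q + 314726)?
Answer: 1/781053 ≈ 1.2803e-6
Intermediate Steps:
1/(q + 314726) = 1/(466327 + 314726) = 1/781053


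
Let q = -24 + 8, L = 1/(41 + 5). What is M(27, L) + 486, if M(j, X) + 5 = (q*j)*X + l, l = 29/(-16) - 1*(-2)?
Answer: 173621/368 ≈ 471.80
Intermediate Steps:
L = 1/46 ≈ 0.021739
q = -16
l = 3/16 (l = 29*(-1/16) + 2 = -29/16 + 2 = 3/16 ≈ 0.18750)
M(j, X) = -77/16 - 16*X*j (M(j, X) = -5 + ((-16*j)*X + 3/16) = -5 + (-16*X*j + 3/16) = -5 + (3/16 - 16*X*j) = -77/16 - 16*X*j)
M(27, L) + 486 = (-77/16 - 16*1/46*27) + 486 = (-77/16 - 216/23) + 486 = -5227/368 + 486 = 173621/368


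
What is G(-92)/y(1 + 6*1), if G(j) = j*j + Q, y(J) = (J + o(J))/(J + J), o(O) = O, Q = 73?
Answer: 8537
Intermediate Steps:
y(J) = 1 (y(J) = (J + J)/(J + J) = (2*J)/((2*J)) = (2*J)*(1/(2*J)) = 1)
G(j) = 73 + j**2 (G(j) = j*j + 73 = j**2 + 73 = 73 + j**2)
G(-92)/y(1 + 6*1) = (73 + (-92)**2)/1 = (73 + 8464)*1 = 8537*1 = 8537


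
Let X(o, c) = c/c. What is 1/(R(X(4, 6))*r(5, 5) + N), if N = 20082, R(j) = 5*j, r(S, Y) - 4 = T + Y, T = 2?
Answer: 1/20137 ≈ 4.9660e-5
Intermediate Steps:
X(o, c) = 1
r(S, Y) = 6 + Y (r(S, Y) = 4 + (2 + Y) = 6 + Y)
1/(R(X(4, 6))*r(5, 5) + N) = 1/((5*1)*(6 + 5) + 20082) = 1/(5*11 + 20082) = 1/(55 + 20082) = 1/20137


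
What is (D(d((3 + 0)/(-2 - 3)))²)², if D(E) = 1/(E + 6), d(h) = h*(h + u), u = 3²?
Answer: 390625/331776 ≈ 1.1774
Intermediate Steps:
u = 9
d(h) = h*(9 + h) (d(h) = h*(h + 9) = h*(9 + h))
D(E) = 1/(6 + E)
(D(d((3 + 0)/(-2 - 3)))²)² = ((1/(6 + ((3 + 0)/(-2 - 3))*(9 + (3 + 0)/(-2 - 3))))²)² = ((1/(6 + (3/(-5))*(9 + 3/(-5))))²)² = ((1/(6 + (3*(-⅕))*(9 + 3*(-⅕))))²)² = ((1/(6 - 3*(9 - ⅗)/5))²)² = ((1/(6 - ⅗*42/5))²)² = ((1/(6 - 126/25))²)² = ((1/(24/25))²)² = ((25/24)²)² = (625/576)² = 390625/331776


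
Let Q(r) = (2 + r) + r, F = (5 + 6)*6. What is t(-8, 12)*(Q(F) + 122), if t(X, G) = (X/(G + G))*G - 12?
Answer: -4096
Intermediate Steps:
t(X, G) = -12 + X/2 (t(X, G) = (X/((2*G)))*G - 12 = ((1/(2*G))*X)*G - 12 = (X/(2*G))*G - 12 = X/2 - 12 = -12 + X/2)
F = 66 (F = 11*6 = 66)
Q(r) = 2 + 2*r
t(-8, 12)*(Q(F) + 122) = (-12 + (1/2)*(-8))*((2 + 2*66) + 122) = (-12 - 4)*((2 + 132) + 122) = -16*(134 + 122) = -16*256 = -4096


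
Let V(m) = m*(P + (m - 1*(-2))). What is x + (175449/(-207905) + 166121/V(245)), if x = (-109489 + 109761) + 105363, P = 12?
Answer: 278724989824467/2638522355 ≈ 1.0564e+5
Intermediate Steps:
x = 105635 (x = 272 + 105363 = 105635)
V(m) = m*(14 + m) (V(m) = m*(12 + (m - 1*(-2))) = m*(12 + (m + 2)) = m*(12 + (2 + m)) = m*(14 + m))
x + (175449/(-207905) + 166121/V(245)) = 105635 + (175449/(-207905) + 166121/((245*(14 + 245)))) = 105635 + (175449*(-1/207905) + 166121/((245*259))) = 105635 + (-175449/207905 + 166121/63455) = 105635 + 4680854042/2638522355 = 278724989824467/2638522355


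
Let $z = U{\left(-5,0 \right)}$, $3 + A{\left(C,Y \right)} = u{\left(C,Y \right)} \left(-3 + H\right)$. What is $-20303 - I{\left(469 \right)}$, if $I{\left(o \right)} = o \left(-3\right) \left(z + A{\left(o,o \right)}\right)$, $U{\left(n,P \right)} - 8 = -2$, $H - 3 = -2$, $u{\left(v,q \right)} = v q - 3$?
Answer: $-618977894$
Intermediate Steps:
$u{\left(v,q \right)} = -3 + q v$ ($u{\left(v,q \right)} = q v - 3 = -3 + q v$)
$H = 1$ ($H = 3 - 2 = 1$)
$A{\left(C,Y \right)} = 3 - 2 C Y$ ($A{\left(C,Y \right)} = -3 + \left(-3 + Y C\right) \left(-3 + 1\right) = -3 + \left(-3 + C Y\right) \left(-2\right) = -3 - \left(-6 + 2 C Y\right) = 3 - 2 C Y$)
$U{\left(n,P \right)} = 6$ ($U{\left(n,P \right)} = 8 - 2 = 6$)
$z = 6$
$I{\left(o \right)} = - 3 o \left(9 - 2 o^{2}\right)$ ($I{\left(o \right)} = o \left(-3\right) \left(6 - \left(-3 + 2 o o\right)\right) = - 3 o \left(6 - \left(-3 + 2 o^{2}\right)\right) = - 3 o \left(9 - 2 o^{2}\right)$)
$-20303 - I{\left(469 \right)} = -20303 - \left(\left(-27\right) 469 + 6 \cdot 469^{3}\right) = -20303 - \left(-12663 + 6 \cdot 103161709\right) = -20303 - \left(-12663 + 618970254\right) = -20303 - 618957591 = -618977894$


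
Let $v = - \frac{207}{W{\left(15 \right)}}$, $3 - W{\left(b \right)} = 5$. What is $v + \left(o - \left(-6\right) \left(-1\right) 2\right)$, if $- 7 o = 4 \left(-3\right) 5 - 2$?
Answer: $\frac{1405}{14} \approx 100.36$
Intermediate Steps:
$W{\left(b \right)} = -2$ ($W{\left(b \right)} = 3 - 5 = -2$)
$o = \frac{62}{7}$ ($o = - \frac{4 \left(-3\right) 5 - 2}{7} = - \frac{\left(-12\right) 5 - 2}{7} = - \frac{-60 - 2}{7} = \left(- \frac{1}{7}\right) \left(-62\right) = \frac{62}{7} \approx 8.8571$)
$v = \frac{207}{2}$ ($v = - \frac{207}{-2} = \left(-207\right) \left(- \frac{1}{2}\right) = \frac{207}{2} \approx 103.5$)
$v + \left(o - \left(-6\right) \left(-1\right) 2\right) = \frac{207}{2} + \left(\frac{62}{7} - \left(-6\right) \left(-1\right) 2\right) = \frac{207}{2} + \left(\frac{62}{7} - 6 \cdot 2\right) = \frac{207}{2} + \left(\frac{62}{7} - 12\right) = \frac{207}{2} - \frac{22}{7} = \frac{1405}{14}$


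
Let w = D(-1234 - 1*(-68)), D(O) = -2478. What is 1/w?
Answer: -1/2478 ≈ -0.00040355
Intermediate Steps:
w = -2478
1/w = 1/(-2478) = -1/2478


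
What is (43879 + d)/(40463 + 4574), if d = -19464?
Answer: 24415/45037 ≈ 0.54211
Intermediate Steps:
(43879 + d)/(40463 + 4574) = (43879 - 19464)/(40463 + 4574) = 24415/45037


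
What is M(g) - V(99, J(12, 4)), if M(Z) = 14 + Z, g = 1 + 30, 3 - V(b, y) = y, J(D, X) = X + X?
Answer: 50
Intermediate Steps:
J(D, X) = 2*X
V(b, y) = 3 - y
g = 31
M(g) - V(99, J(12, 4)) = (14 + 31) - (3 - 2*4) = 45 - (3 - 1*8) = 45 - (3 - 8) = 45 - 1*(-5) = 45 + 5 = 50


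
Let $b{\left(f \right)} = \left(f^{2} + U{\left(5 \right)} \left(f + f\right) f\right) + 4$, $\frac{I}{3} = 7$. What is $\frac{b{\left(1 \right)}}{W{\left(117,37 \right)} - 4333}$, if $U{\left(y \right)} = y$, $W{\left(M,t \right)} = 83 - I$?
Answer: $- \frac{15}{4271} \approx -0.0035121$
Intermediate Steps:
$I = 21$ ($I = 3 \cdot 7 = 21$)
$W{\left(M,t \right)} = 62$ ($W{\left(M,t \right)} = 83 - 21 = 62$)
$b{\left(f \right)} = 4 + 11 f^{2}$ ($b{\left(f \right)} = \left(f^{2} + 5 \left(f + f\right) f\right) + 4 = \left(f^{2} + 5 \cdot 2 f f\right) + 4 = \left(f^{2} + 10 f f\right) + 4 = \left(f^{2} + 10 f^{2}\right) + 4 = 11 f^{2} + 4 = 4 + 11 f^{2}$)
$\frac{b{\left(1 \right)}}{W{\left(117,37 \right)} - 4333} = \frac{4 + 11 \cdot 1^{2}}{62 - 4333} = \frac{4 + 11 \cdot 1}{-4271} = - \frac{4 + 11}{4271} = \left(- \frac{1}{4271}\right) 15 = - \frac{15}{4271}$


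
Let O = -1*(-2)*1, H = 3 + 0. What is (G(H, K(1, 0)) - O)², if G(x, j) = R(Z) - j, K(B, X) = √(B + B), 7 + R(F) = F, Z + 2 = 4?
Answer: (7 + √2)² ≈ 70.799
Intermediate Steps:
Z = 2 (Z = -2 + 4 = 2)
R(F) = -7 + F
H = 3
K(B, X) = √2*√B (K(B, X) = √(2*B) = √2*√B)
G(x, j) = -5 - j (G(x, j) = (-7 + 2) - j = -5 - j)
O = 2 (O = 2*1 = 2)
(G(H, K(1, 0)) - O)² = ((-5 - √2*√1) - 1*2)² = ((-5 - √2) - 2)² = (-7 - √2)²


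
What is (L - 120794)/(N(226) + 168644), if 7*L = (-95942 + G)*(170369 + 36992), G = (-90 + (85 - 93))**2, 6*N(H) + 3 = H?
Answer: -15346268208/1012087 ≈ -15163.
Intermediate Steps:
N(H) = -1/2 + H/6
G = 9604 (G = (-90 - 8)**2 = (-98)**2 = 9604)
L = -2557590574 (L = ((-95942 + 9604)*(170369 + 36992))/7 = (-86338*207361)/7 = (1/7)*(-17903134018) = -2557590574)
(L - 120794)/(N(226) + 168644) = (-2557590574 - 120794)/((-1/2 + (1/6)*226) + 168644) = -2557711368/((-1/2 + 113/3) + 168644) = -2557711368/(223/6 + 168644) = -2557711368/1012087/6 = -2557711368*6/1012087 = -15346268208/1012087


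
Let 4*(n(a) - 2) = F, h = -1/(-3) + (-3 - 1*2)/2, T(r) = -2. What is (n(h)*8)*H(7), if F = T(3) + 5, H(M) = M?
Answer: 154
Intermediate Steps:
h = -13/6 (h = -1*(-⅓) + (-3 - 2)*(½) = ⅓ - 5*½ = ⅓ - 5/2 = -13/6 ≈ -2.1667)
F = 3 (F = -2 + 5 = 3)
n(a) = 11/4 (n(a) = 2 + (¼)*3 = 2 + ¾ = 11/4)
(n(h)*8)*H(7) = ((11/4)*8)*7 = 22*7 = 154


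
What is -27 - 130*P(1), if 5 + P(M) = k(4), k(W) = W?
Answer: 103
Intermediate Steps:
P(M) = -1 (P(M) = -5 + 4 = -1)
-27 - 130*P(1) = -27 - 130*(-1) = -27 + 130 = 103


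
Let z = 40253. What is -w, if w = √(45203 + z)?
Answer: -28*√109 ≈ -292.33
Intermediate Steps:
w = 28*√109 (w = √(45203 + 40253) = √85456 = 28*√109 ≈ 292.33)
-w = -28*√109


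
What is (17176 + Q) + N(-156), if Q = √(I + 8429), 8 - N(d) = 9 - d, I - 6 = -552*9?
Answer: 17019 + √3467 ≈ 17078.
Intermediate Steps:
I = -4962 (I = 6 - 552*9 = 6 - 4968 = -4962)
N(d) = -1 + d (N(d) = 8 - (9 - d) = 8 + (-9 + d) = -1 + d)
Q = √3467 (Q = √(-4962 + 8429) = √3467 ≈ 58.881)
(17176 + Q) + N(-156) = (17176 + √3467) + (-1 - 156) = (17176 + √3467) - 157 = 17019 + √3467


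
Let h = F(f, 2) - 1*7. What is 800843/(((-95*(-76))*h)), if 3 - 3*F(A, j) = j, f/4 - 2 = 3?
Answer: -2402529/144400 ≈ -16.638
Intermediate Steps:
f = 20 (f = 8 + 4*3 = 8 + 12 = 20)
F(A, j) = 1 - j/3
h = -20/3 (h = (1 - ⅓*2) - 1*7 = (1 - ⅔) - 7 = ⅓ - 7 = -20/3 ≈ -6.6667)
800843/(((-95*(-76))*h)) = 800843/((-95*(-76)*(-20/3))) = 800843/((7220*(-20/3))) = 800843/(-144400/3) = 800843*(-3/144400) = -2402529/144400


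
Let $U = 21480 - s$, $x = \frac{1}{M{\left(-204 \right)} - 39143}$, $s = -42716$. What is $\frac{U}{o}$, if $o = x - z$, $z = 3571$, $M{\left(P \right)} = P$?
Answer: $- \frac{1262960006}{70254069} \approx -17.977$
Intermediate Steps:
$x = - \frac{1}{39347}$ ($x = \frac{1}{-204 - 39143} = \frac{1}{-39347} = - \frac{1}{39347} \approx -2.5415 \cdot 10^{-5}$)
$o = - \frac{140508138}{39347}$ ($o = - \frac{1}{39347} - 3571 = - \frac{140508138}{39347} \approx -3571.0$)
$U = 64196$ ($U = 21480 - -42716 = 21480 + 42716 = 64196$)
$\frac{U}{o} = \frac{64196}{- \frac{140508138}{39347}} = 64196 \left(- \frac{39347}{140508138}\right) = - \frac{1262960006}{70254069}$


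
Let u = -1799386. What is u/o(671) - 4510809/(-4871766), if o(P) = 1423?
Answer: -2919922884823/2310841006 ≈ -1263.6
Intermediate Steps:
u/o(671) - 4510809/(-4871766) = -1799386/1423 - 4510809/(-4871766) = -1799386*1/1423 - 4510809*(-1/4871766) = -1799386/1423 + 1503603/1623922 = -2919922884823/2310841006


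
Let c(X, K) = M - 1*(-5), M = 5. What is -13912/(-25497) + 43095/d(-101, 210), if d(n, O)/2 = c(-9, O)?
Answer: 219814291/101988 ≈ 2155.3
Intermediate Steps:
c(X, K) = 10 (c(X, K) = 5 - 1*(-5) = 5 + 5 = 10)
d(n, O) = 20 (d(n, O) = 2*10 = 20)
-13912/(-25497) + 43095/d(-101, 210) = -13912/(-25497) + 43095/20 = -13912*(-1/25497) + 43095*(1/20) = 13912/25497 + 8619/4 = 219814291/101988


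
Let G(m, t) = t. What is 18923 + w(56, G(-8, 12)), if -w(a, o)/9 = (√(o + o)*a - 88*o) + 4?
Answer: 28391 - 1008*√6 ≈ 25922.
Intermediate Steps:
w(a, o) = -36 + 792*o - 9*a*√2*√o (w(a, o) = -9*((√(o + o)*a - 88*o) + 4) = -9*((√(2*o)*a - 88*o) + 4) = -9*(((√2*√o)*a - 88*o) + 4) = -9*((a*√2*√o - 88*o) + 4) = -9*((-88*o + a*√2*√o) + 4) = -9*(4 - 88*o + a*√2*√o) = -36 + 792*o - 9*a*√2*√o)
18923 + w(56, G(-8, 12)) = 18923 + (-36 + 792*12 - 9*56*√2*√12) = 18923 + (-36 + 9504 - 9*56*√2*2*√3) = 18923 + (-36 + 9504 - 1008*√6) = 18923 + (9468 - 1008*√6) = 28391 - 1008*√6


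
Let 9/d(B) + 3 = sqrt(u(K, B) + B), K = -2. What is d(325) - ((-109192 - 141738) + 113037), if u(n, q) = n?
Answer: 43298429/314 + 9*sqrt(323)/314 ≈ 1.3789e+5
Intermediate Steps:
d(B) = 9/(-3 + sqrt(-2 + B))
d(325) - ((-109192 - 141738) + 113037) = 9/(-3 + sqrt(-2 + 325)) - ((-109192 - 141738) + 113037) = 9/(-3 + sqrt(323)) - (-250930 + 113037) = 9/(-3 + sqrt(323)) - 1*(-137893) = 9/(-3 + sqrt(323)) + 137893 = 137893 + 9/(-3 + sqrt(323))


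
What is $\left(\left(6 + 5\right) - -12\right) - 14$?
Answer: $9$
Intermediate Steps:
$\left(\left(6 + 5\right) - -12\right) - 14 = \left(11 + 12\right) - 14 = 23 - 14 = 9$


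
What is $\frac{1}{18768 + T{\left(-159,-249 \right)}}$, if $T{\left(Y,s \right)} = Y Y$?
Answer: $\frac{1}{44049} \approx 2.2702 \cdot 10^{-5}$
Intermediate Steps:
$T{\left(Y,s \right)} = Y^{2}$
$\frac{1}{18768 + T{\left(-159,-249 \right)}} = \frac{1}{18768 + \left(-159\right)^{2}} = \frac{1}{18768 + 25281} = \frac{1}{44049}$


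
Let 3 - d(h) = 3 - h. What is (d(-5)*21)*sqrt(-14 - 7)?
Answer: -105*I*sqrt(21) ≈ -481.17*I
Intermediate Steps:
d(h) = h (d(h) = 3 - (3 - h) = 3 + (-3 + h) = h)
(d(-5)*21)*sqrt(-14 - 7) = (-5*21)*sqrt(-14 - 7) = -105*I*sqrt(21)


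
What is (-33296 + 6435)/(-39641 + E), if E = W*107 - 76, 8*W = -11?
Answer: 214888/318913 ≈ 0.67381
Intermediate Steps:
W = -11/8 (W = (1/8)*(-11) = -11/8 ≈ -1.3750)
E = -1785/8 (E = -11/8*107 - 76 = -1177/8 - 76 = -1785/8 ≈ -223.13)
(-33296 + 6435)/(-39641 + E) = (-33296 + 6435)/(-39641 - 1785/8) = -26861/(-318913/8) = -26861*(-8/318913) = 214888/318913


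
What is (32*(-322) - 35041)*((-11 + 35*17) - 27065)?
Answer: 1200780945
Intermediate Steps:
(32*(-322) - 35041)*((-11 + 35*17) - 27065) = (-10304 - 35041)*((-11 + 595) - 27065) = -45345*(584 - 27065) = -45345*(-26481) = 1200780945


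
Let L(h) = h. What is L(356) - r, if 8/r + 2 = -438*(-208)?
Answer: 16216152/45551 ≈ 356.00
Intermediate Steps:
r = 4/45551 (r = 8/(-2 - 438*(-208)) = 8/(-2 + 91104) = 8/91102 = 8*(1/91102) = 4/45551 ≈ 8.7814e-5)
L(356) - r = 356 - 1*4/45551 = 356 - 4/45551 = 16216152/45551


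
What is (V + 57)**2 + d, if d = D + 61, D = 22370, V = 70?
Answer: 38560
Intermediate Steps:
d = 22431 (d = 22370 + 61 = 22431)
(V + 57)**2 + d = (70 + 57)**2 + 22431 = 127**2 + 22431 = 16129 + 22431 = 38560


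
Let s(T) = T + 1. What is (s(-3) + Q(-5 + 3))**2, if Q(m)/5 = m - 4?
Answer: 1024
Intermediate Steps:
Q(m) = -20 + 5*m (Q(m) = 5*(m - 4) = 5*(-4 + m) = -20 + 5*m)
s(T) = 1 + T
(s(-3) + Q(-5 + 3))**2 = ((1 - 3) + (-20 + 5*(-5 + 3)))**2 = (-2 + (-20 + 5*(-2)))**2 = (-2 + (-20 - 10))**2 = (-2 - 30)**2 = (-32)**2 = 1024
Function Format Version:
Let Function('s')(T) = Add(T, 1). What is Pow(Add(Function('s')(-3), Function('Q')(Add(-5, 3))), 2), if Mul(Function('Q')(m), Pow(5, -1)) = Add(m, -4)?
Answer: 1024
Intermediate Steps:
Function('Q')(m) = Add(-20, Mul(5, m)) (Function('Q')(m) = Mul(5, Add(m, -4)) = Mul(5, Add(-4, m)) = Add(-20, Mul(5, m)))
Function('s')(T) = Add(1, T)
Pow(Add(Function('s')(-3), Function('Q')(Add(-5, 3))), 2) = Pow(Add(Add(1, -3), Add(-20, Mul(5, Add(-5, 3)))), 2) = Pow(Add(-2, Add(-20, Mul(5, -2))), 2) = Pow(Add(-2, Add(-20, -10)), 2) = Pow(Add(-2, -30), 2) = Pow(-32, 2) = 1024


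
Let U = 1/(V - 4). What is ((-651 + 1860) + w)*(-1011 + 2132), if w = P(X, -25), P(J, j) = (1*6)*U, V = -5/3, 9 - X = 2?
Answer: 23019735/17 ≈ 1.3541e+6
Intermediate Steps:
X = 7 (X = 9 - 1*2 = 9 - 2 = 7)
V = -5/3 (V = -5*1/3 = -5/3 ≈ -1.6667)
U = -3/17 (U = 1/(-5/3 - 4) = 1/(-17/3) = -3/17 ≈ -0.17647)
P(J, j) = -18/17 (P(J, j) = (1*6)*(-3/17) = 6*(-3/17) = -18/17)
w = -18/17 ≈ -1.0588
((-651 + 1860) + w)*(-1011 + 2132) = ((-651 + 1860) - 18/17)*(-1011 + 2132) = (1209 - 18/17)*1121 = (20535/17)*1121 = 23019735/17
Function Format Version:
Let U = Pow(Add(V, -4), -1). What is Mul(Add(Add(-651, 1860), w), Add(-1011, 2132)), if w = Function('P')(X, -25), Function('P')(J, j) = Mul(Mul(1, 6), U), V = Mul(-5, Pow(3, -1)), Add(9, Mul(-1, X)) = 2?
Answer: Rational(23019735, 17) ≈ 1.3541e+6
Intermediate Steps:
X = 7 (X = Add(9, Mul(-1, 2)) = Add(9, -2) = 7)
V = Rational(-5, 3) (V = Mul(-5, Rational(1, 3)) = Rational(-5, 3) ≈ -1.6667)
U = Rational(-3, 17) (U = Pow(Add(Rational(-5, 3), -4), -1) = Pow(Rational(-17, 3), -1) = Rational(-3, 17) ≈ -0.17647)
Function('P')(J, j) = Rational(-18, 17) (Function('P')(J, j) = Mul(Mul(1, 6), Rational(-3, 17)) = Mul(6, Rational(-3, 17)) = Rational(-18, 17))
w = Rational(-18, 17) ≈ -1.0588
Mul(Add(Add(-651, 1860), w), Add(-1011, 2132)) = Mul(Add(Add(-651, 1860), Rational(-18, 17)), Add(-1011, 2132)) = Mul(Add(1209, Rational(-18, 17)), 1121) = Mul(Rational(20535, 17), 1121) = Rational(23019735, 17)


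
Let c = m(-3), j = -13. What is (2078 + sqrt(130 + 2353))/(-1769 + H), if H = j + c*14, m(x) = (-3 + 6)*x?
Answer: -1039/954 - sqrt(2483)/1908 ≈ -1.1152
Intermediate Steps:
m(x) = 3*x
c = -9 (c = 3*(-3) = -9)
H = -139 (H = -13 - 9*14 = -13 - 126 = -139)
(2078 + sqrt(130 + 2353))/(-1769 + H) = (2078 + sqrt(130 + 2353))/(-1769 - 139) = (2078 + sqrt(2483))/(-1908) = (2078 + sqrt(2483))*(-1/1908) = -1039/954 - sqrt(2483)/1908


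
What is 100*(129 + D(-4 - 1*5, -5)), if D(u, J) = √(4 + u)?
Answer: 12900 + 100*I*√5 ≈ 12900.0 + 223.61*I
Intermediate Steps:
100*(129 + D(-4 - 1*5, -5)) = 100*(129 + √(4 + (-4 - 1*5))) = 100*(129 + √(4 + (-4 - 5))) = 100*(129 + √(4 - 9)) = 100*(129 + √(-5)) = 100*(129 + I*√5) = 12900 + 100*I*√5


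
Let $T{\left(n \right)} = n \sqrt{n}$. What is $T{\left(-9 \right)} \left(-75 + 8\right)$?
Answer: $1809 i \approx 1809.0 i$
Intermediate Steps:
$T{\left(n \right)} = n^{\frac{3}{2}}$
$T{\left(-9 \right)} \left(-75 + 8\right) = \left(-9\right)^{\frac{3}{2}} \left(-75 + 8\right) = - 27 i \left(-67\right) = 1809 i$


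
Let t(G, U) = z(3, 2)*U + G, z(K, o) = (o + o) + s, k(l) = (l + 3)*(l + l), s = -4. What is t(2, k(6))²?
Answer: 4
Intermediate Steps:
k(l) = 2*l*(3 + l) (k(l) = (3 + l)*(2*l) = 2*l*(3 + l))
z(K, o) = -4 + 2*o (z(K, o) = (o + o) - 4 = 2*o - 4 = -4 + 2*o)
t(G, U) = G (t(G, U) = (-4 + 2*2)*U + G = (-4 + 4)*U + G = 0*U + G = 0 + G = G)
t(2, k(6))² = 2² = 4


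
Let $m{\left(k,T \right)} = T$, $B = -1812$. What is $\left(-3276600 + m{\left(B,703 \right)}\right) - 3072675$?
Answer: $-6348572$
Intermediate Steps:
$\left(-3276600 + m{\left(B,703 \right)}\right) - 3072675 = \left(-3276600 + 703\right) - 3072675 = -3275897 - 3072675 = -6348572$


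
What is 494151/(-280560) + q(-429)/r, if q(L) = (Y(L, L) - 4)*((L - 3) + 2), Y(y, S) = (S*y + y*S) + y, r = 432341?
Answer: -2122243391271/5776075760 ≈ -367.42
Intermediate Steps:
Y(y, S) = y + 2*S*y (Y(y, S) = (S*y + S*y) + y = 2*S*y + y = y + 2*S*y)
q(L) = (-1 + L)*(-4 + L*(1 + 2*L)) (q(L) = (L*(1 + 2*L) - 4)*((L - 3) + 2) = (-4 + L*(1 + 2*L))*((-3 + L) + 2) = (-4 + L*(1 + 2*L))*(-1 + L) = (-1 + L)*(-4 + L*(1 + 2*L)))
494151/(-280560) + q(-429)/r = 494151/(-280560) + (4 - 1*(-429)² - 5*(-429) + 2*(-429)³)/432341 = 494151*(-1/280560) + (4 - 1*184041 + 2145 + 2*(-78953589))*(1/432341) = -23531/13360 + (4 - 184041 + 2145 - 157907178)*(1/432341) = -23531/13360 - 158089070*1/432341 = -23531/13360 - 158089070/432341 = -2122243391271/5776075760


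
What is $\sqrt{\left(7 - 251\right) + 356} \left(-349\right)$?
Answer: $- 1396 \sqrt{7} \approx -3693.5$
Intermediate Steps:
$\sqrt{\left(7 - 251\right) + 356} \left(-349\right) = \sqrt{-244 + 356} \left(-349\right) = \sqrt{112} \left(-349\right) = 4 \sqrt{7} \left(-349\right) = - 1396 \sqrt{7}$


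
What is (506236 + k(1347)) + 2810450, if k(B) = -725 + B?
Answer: 3317308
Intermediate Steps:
(506236 + k(1347)) + 2810450 = (506236 + (-725 + 1347)) + 2810450 = (506236 + 622) + 2810450 = 506858 + 2810450 = 3317308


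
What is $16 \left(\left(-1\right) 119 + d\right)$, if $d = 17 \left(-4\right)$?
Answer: $-2992$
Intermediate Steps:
$d = -68$
$16 \left(\left(-1\right) 119 + d\right) = 16 \left(\left(-1\right) 119 - 68\right) = 16 \left(-119 - 68\right) = 16 \left(-187\right) = -2992$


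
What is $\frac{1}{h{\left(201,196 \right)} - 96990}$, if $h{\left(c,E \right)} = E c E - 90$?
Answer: $\frac{1}{7624536} \approx 1.3116 \cdot 10^{-7}$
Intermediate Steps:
$h{\left(c,E \right)} = -90 + c E^{2}$ ($h{\left(c,E \right)} = c E^{2} - 90 = -90 + c E^{2}$)
$\frac{1}{h{\left(201,196 \right)} - 96990} = \frac{1}{\left(-90 + 201 \cdot 196^{2}\right) - 96990} = \frac{1}{\left(-90 + 201 \cdot 38416\right) - 96990} = \frac{1}{\left(-90 + 7721616\right) - 96990} = \frac{1}{7721526 - 96990} = \frac{1}{7624536}$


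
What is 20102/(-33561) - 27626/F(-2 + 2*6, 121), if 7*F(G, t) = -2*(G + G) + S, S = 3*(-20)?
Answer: 3244041551/1678050 ≈ 1933.2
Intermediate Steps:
S = -60
F(G, t) = -60/7 - 4*G/7 (F(G, t) = (-2*(G + G) - 60)/7 = (-4*G - 60)/7 = (-60 - 4*G)/7 = -60/7 - 4*G/7)
20102/(-33561) - 27626/F(-2 + 2*6, 121) = 20102/(-33561) - 27626/(-60/7 - 4*(-2 + 2*6)/7) = 20102*(-1/33561) - 27626/(-60/7 - 4*(-2 + 12)/7) = -20102/33561 - 27626/(-60/7 - 4/7*10) = -20102/33561 - 27626/(-60/7 - 40/7) = -20102/33561 - 27626/(-100/7) = -20102/33561 - 27626*(-7/100) = -20102/33561 + 96691/50 = 3244041551/1678050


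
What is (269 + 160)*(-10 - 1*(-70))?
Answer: 25740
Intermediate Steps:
(269 + 160)*(-10 - 1*(-70)) = 429*(-10 + 70) = 429*60 = 25740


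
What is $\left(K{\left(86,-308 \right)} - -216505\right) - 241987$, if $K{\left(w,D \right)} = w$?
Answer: $-25396$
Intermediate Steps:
$\left(K{\left(86,-308 \right)} - -216505\right) - 241987 = \left(86 - -216505\right) - 241987 = \left(86 + 216505\right) - 241987 = 216591 - 241987 = -25396$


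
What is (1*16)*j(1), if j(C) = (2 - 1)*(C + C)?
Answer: 32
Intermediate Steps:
j(C) = 2*C (j(C) = 1*(2*C) = 2*C)
(1*16)*j(1) = (1*16)*(2*1) = 16*2 = 32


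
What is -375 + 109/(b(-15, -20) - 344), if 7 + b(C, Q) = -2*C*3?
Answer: -97984/261 ≈ -375.42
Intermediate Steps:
b(C, Q) = -7 - 6*C (b(C, Q) = -7 - 2*C*3 = -7 - 6*C)
-375 + 109/(b(-15, -20) - 344) = -375 + 109/((-7 - 6*(-15)) - 344) = -375 + 109/((-7 + 90) - 344) = -375 + 109/(83 - 344) = -375 + 109/(-261) = -375 + 109*(-1/261) = -375 - 109/261 = -97984/261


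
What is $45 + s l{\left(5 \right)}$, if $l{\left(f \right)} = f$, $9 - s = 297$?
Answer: $-1395$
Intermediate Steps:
$s = -288$ ($s = 9 - 297 = -288$)
$45 + s l{\left(5 \right)} = 45 - 1440 = -1395$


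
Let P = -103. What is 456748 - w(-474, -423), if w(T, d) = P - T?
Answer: 456377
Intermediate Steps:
w(T, d) = -103 - T
456748 - w(-474, -423) = 456748 - (-103 - 1*(-474)) = 456748 - (-103 + 474) = 456748 - 1*371 = 456748 - 371 = 456377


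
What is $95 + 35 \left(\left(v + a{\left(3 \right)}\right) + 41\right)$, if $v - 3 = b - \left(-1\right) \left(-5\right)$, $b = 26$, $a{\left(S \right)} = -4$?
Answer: $2230$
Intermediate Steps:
$v = 24$ ($v = 3 + \left(26 - \left(-1\right) \left(-5\right)\right) = 3 + \left(26 - 5\right) = 3 + 21 = 24$)
$95 + 35 \left(\left(v + a{\left(3 \right)}\right) + 41\right) = 95 + 35 \left(\left(24 - 4\right) + 41\right) = 95 + 35 \left(20 + 41\right) = 95 + 35 \cdot 61 = 95 + 2135 = 2230$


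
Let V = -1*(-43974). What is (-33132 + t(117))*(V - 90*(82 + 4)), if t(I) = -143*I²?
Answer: -72129538206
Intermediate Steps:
V = 43974
(-33132 + t(117))*(V - 90*(82 + 4)) = (-33132 - 143*117²)*(43974 - 90*(82 + 4)) = (-33132 - 143*13689)*(43974 - 90*86) = (-33132 - 1957527)*(43974 - 7740) = -1990659*36234 = -72129538206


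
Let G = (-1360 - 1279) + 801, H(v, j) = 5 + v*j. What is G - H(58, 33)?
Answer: -3757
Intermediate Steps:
H(v, j) = 5 + j*v
G = -1838 (G = -2639 + 801 = -1838)
G - H(58, 33) = -1838 - (5 + 33*58) = -1838 - (5 + 1914) = -1838 - 1*1919 = -1838 - 1919 = -3757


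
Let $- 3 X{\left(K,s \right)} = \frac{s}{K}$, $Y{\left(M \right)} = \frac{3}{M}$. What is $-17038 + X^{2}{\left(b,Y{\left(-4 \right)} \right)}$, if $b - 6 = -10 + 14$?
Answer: $- \frac{27260799}{1600} \approx -17038.0$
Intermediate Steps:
$b = 10$ ($b = 6 + \left(-10 + 14\right) = 6 + 4 = 10$)
$X{\left(K,s \right)} = - \frac{s}{3 K}$ ($X{\left(K,s \right)} = - \frac{s \frac{1}{K}}{3} = - \frac{s}{3 K}$)
$-17038 + X^{2}{\left(b,Y{\left(-4 \right)} \right)} = -17038 + \left(- \frac{3 \frac{1}{-4}}{3 \cdot 10}\right)^{2} = -17038 + \left(\left(- \frac{1}{3}\right) 3 \left(- \frac{1}{4}\right) \frac{1}{10}\right)^{2} = -17038 + \left(\left(- \frac{1}{3}\right) \left(- \frac{3}{4}\right) \frac{1}{10}\right)^{2} = -17038 + \left(\frac{1}{40}\right)^{2} = -17038 + \frac{1}{1600} = - \frac{27260799}{1600}$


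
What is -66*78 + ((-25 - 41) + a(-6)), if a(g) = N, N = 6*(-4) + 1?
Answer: -5237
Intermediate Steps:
N = -23 (N = -24 + 1 = -23)
a(g) = -23
-66*78 + ((-25 - 41) + a(-6)) = -66*78 + ((-25 - 41) - 23) = -5148 + (-66 - 23) = -5148 - 89 = -5237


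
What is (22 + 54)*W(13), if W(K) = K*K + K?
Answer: 13832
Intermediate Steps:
W(K) = K + K**2 (W(K) = K**2 + K = K + K**2)
(22 + 54)*W(13) = (22 + 54)*(13*(1 + 13)) = 76*(13*14) = 76*182 = 13832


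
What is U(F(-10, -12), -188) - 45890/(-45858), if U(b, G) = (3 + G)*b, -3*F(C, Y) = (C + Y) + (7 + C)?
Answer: -11775310/7643 ≈ -1540.7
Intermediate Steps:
F(C, Y) = -7/3 - 2*C/3 - Y/3 (F(C, Y) = -((C + Y) + (7 + C))/3 = -(7 + Y + 2*C)/3 = -7/3 - 2*C/3 - Y/3)
U(b, G) = b*(3 + G)
U(F(-10, -12), -188) - 45890/(-45858) = (-7/3 - 2/3*(-10) - 1/3*(-12))*(3 - 188) - 45890/(-45858) = (-7/3 + 20/3 + 4)*(-185) - 45890*(-1/45858) = (25/3)*(-185) + 22945/22929 = -4625/3 + 22945/22929 = -11775310/7643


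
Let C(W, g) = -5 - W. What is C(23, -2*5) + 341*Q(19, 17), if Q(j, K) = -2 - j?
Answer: -7189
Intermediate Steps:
C(23, -2*5) + 341*Q(19, 17) = (-5 - 1*23) + 341*(-2 - 1*19) = (-5 - 23) + 341*(-2 - 19) = -28 + 341*(-21) = -28 - 7161 = -7189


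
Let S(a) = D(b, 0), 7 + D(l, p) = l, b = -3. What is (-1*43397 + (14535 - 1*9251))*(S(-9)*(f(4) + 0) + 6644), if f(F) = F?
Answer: -251698252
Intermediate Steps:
D(l, p) = -7 + l
S(a) = -10 (S(a) = -7 - 3 = -10)
(-1*43397 + (14535 - 1*9251))*(S(-9)*(f(4) + 0) + 6644) = (-1*43397 + (14535 - 1*9251))*(-10*(4 + 0) + 6644) = (-43397 + (14535 - 9251))*(-10*4 + 6644) = (-43397 + 5284)*(-40 + 6644) = -38113*6604 = -251698252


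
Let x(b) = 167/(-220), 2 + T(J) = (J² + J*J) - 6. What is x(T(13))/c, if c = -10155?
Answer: 167/2234100 ≈ 7.4751e-5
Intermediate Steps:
T(J) = -8 + 2*J² (T(J) = -2 + ((J² + J*J) - 6) = -2 + ((J² + J²) - 6) = -2 + (2*J² - 6) = -2 + (-6 + 2*J²) = -8 + 2*J²)
x(b) = -167/220 (x(b) = 167*(-1/220) = -167/220)
x(T(13))/c = -167/220/(-10155) = -167/220*(-1/10155) = 167/2234100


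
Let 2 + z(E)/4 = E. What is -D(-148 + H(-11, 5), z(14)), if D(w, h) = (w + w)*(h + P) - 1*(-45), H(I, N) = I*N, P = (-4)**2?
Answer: 25939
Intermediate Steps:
P = 16
z(E) = -8 + 4*E
D(w, h) = 45 + 2*w*(16 + h) (D(w, h) = (w + w)*(h + 16) - 1*(-45) = (2*w)*(16 + h) + 45 = 2*w*(16 + h) + 45 = 45 + 2*w*(16 + h))
-D(-148 + H(-11, 5), z(14)) = -(45 + 32*(-148 - 11*5) + 2*(-8 + 4*14)*(-148 - 11*5)) = -(45 + 32*(-148 - 55) + 2*(-8 + 56)*(-148 - 55)) = -(45 + 32*(-203) + 2*48*(-203)) = -(45 - 6496 - 19488) = -1*(-25939) = 25939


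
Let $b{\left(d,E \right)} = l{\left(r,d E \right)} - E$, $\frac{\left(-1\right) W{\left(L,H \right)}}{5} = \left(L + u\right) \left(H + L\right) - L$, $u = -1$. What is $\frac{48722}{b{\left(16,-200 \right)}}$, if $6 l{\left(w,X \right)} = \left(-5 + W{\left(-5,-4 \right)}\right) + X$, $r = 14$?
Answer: $- \frac{73083}{575} \approx -127.1$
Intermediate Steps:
$W{\left(L,H \right)} = 5 L - 5 \left(-1 + L\right) \left(H + L\right)$ ($W{\left(L,H \right)} = - 5 \left(\left(L - 1\right) \left(H + L\right) - L\right) = - 5 \left(\left(-1 + L\right) \left(H + L\right) - L\right) = - 5 \left(- L + \left(-1 + L\right) \left(H + L\right)\right) = 5 L - 5 \left(-1 + L\right) \left(H + L\right)$)
$l{\left(w,X \right)} = -50 + \frac{X}{6}$ ($l{\left(w,X \right)} = \frac{\left(-5 + \left(- 5 \left(-5\right)^{2} + 5 \left(-4\right) + 10 \left(-5\right) - \left(-20\right) \left(-5\right)\right)\right) + X}{6} = \frac{\left(-5 - 295\right) + X}{6} = \frac{-300 + X}{6} = -50 + \frac{X}{6}$)
$b{\left(d,E \right)} = -50 - E + \frac{E d}{6}$ ($b{\left(d,E \right)} = \left(-50 + \frac{d E}{6}\right) - E = \left(-50 + \frac{E d}{6}\right) - E = -50 - E + \frac{E d}{6}$)
$\frac{48722}{b{\left(16,-200 \right)}} = \frac{48722}{-50 - -200 + \frac{1}{6} \left(-200\right) 16} = \frac{48722}{-50 + 200 - \frac{1600}{3}} = \frac{48722}{- \frac{1150}{3}} = 48722 \left(- \frac{3}{1150}\right) = - \frac{73083}{575}$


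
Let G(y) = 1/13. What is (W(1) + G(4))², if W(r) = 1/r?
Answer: 196/169 ≈ 1.1598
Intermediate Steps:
G(y) = 1/13
(W(1) + G(4))² = (1/1 + 1/13)² = (1 + 1/13)² = (14/13)² = 196/169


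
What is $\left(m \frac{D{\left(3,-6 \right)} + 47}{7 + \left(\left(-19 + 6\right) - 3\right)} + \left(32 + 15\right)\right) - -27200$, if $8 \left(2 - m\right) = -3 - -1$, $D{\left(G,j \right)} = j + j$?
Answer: $\frac{108953}{4} \approx 27238.0$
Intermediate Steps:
$D{\left(G,j \right)} = 2 j$
$m = \frac{9}{4}$ ($m = 2 - \frac{-3 - -1}{8} = 2 - \frac{-3 + 1}{8} = 2 - - \frac{1}{4} = 2 + \frac{1}{4} = \frac{9}{4} \approx 2.25$)
$\left(m \frac{D{\left(3,-6 \right)} + 47}{7 + \left(\left(-19 + 6\right) - 3\right)} + \left(32 + 15\right)\right) - -27200 = \left(\frac{9 \frac{2 \left(-6\right) + 47}{7 + \left(\left(-19 + 6\right) - 3\right)}}{4} + \left(32 + 15\right)\right) - -27200 = \left(\frac{9 \frac{-12 + 47}{7 - 16}}{4} + 47\right) + 27200 = \left(\frac{9 \frac{35}{7 - 16}}{4} + 47\right) + 27200 = \left(\frac{9 \frac{35}{-9}}{4} + 47\right) + 27200 = \left(\frac{9 \cdot 35 \left(- \frac{1}{9}\right)}{4} + 47\right) + 27200 = \left(\frac{9}{4} \left(- \frac{35}{9}\right) + 47\right) + 27200 = \left(- \frac{35}{4} + 47\right) + 27200 = \frac{153}{4} + 27200 = \frac{108953}{4}$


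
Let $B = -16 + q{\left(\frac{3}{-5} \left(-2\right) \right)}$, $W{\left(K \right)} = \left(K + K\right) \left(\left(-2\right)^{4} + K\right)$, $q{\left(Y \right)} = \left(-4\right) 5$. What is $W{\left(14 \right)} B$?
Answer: $-30240$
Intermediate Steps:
$q{\left(Y \right)} = -20$
$W{\left(K \right)} = 2 K \left(16 + K\right)$
$B = -36$ ($B = -16 - 20 = -36$)
$W{\left(14 \right)} B = 2 \cdot 14 \left(16 + 14\right) \left(-36\right) = 2 \cdot 14 \cdot 30 \left(-36\right) = 840 \left(-36\right) = -30240$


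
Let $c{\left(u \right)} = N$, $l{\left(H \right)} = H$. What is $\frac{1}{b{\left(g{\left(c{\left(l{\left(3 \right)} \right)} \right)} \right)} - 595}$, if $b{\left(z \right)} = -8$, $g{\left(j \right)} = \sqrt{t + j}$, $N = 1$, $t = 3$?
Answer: $- \frac{1}{603} \approx -0.0016584$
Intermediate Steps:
$c{\left(u \right)} = 1$
$g{\left(j \right)} = \sqrt{3 + j}$
$\frac{1}{b{\left(g{\left(c{\left(l{\left(3 \right)} \right)} \right)} \right)} - 595} = \frac{1}{-8 - 595} = \frac{1}{-603} = - \frac{1}{603}$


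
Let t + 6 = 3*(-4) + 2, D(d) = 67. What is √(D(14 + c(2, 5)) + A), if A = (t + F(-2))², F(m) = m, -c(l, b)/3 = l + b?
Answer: √391 ≈ 19.774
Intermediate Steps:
c(l, b) = -3*b - 3*l (c(l, b) = -3*(l + b) = -3*(b + l) = -3*b - 3*l)
t = -16 (t = -6 + (3*(-4) + 2) = -6 + (-12 + 2) = -6 - 10 = -16)
A = 324 (A = (-16 - 2)² = (-18)² = 324)
√(D(14 + c(2, 5)) + A) = √(67 + 324) = √391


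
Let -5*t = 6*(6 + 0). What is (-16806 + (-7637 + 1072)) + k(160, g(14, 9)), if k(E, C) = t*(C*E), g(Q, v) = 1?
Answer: -24523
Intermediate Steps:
t = -36/5 (t = -6*(6 + 0)/5 = -6*6/5 = -⅕*36 = -36/5 ≈ -7.2000)
k(E, C) = -36*C*E/5
(-16806 + (-7637 + 1072)) + k(160, g(14, 9)) = (-16806 + (-7637 + 1072)) - 36/5*1*160 = (-16806 - 6565) - 1152 = -23371 - 1152 = -24523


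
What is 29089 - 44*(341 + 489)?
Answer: -7431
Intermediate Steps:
29089 - 44*(341 + 489) = 29089 - 44*830 = 29089 - 1*36520 = 29089 - 36520 = -7431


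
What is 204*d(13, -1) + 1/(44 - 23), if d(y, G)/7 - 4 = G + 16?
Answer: 569773/21 ≈ 27132.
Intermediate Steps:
d(y, G) = 140 + 7*G (d(y, G) = 28 + 7*(G + 16) = 28 + 7*(16 + G) = 28 + (112 + 7*G) = 140 + 7*G)
204*d(13, -1) + 1/(44 - 23) = 204*(140 + 7*(-1)) + 1/(44 - 23) = 204*(140 - 7) + 1/21 = 204*133 + 1/21 = 27132 + 1/21 = 569773/21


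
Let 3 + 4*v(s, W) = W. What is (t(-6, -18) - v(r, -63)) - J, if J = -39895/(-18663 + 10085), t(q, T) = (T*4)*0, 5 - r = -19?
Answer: 50821/4289 ≈ 11.849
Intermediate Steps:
r = 24 (r = 5 - 1*(-19) = 5 + 19 = 24)
v(s, W) = -¾ + W/4
t(q, T) = 0 (t(q, T) = (4*T)*0 = 0)
J = 39895/8578 (J = -39895/(-8578) = -39895*(-1/8578) = 39895/8578 ≈ 4.6508)
(t(-6, -18) - v(r, -63)) - J = (0 - (-¾ + (¼)*(-63))) - 1*39895/8578 = (0 - (-¾ - 63/4)) - 39895/8578 = (0 - 1*(-33/2)) - 39895/8578 = (0 + 33/2) - 39895/8578 = 33/2 - 39895/8578 = 50821/4289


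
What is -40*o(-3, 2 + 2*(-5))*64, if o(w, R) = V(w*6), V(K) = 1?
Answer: -2560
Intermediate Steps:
o(w, R) = 1
-40*o(-3, 2 + 2*(-5))*64 = -40*1*64 = -40*64 = -2560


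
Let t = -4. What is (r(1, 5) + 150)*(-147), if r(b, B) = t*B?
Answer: -19110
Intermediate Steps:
r(b, B) = -4*B
(r(1, 5) + 150)*(-147) = (-4*5 + 150)*(-147) = (-20 + 150)*(-147) = 130*(-147) = -19110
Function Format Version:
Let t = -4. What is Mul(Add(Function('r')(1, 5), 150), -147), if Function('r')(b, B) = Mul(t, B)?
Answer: -19110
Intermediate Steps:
Function('r')(b, B) = Mul(-4, B)
Mul(Add(Function('r')(1, 5), 150), -147) = Mul(Add(Mul(-4, 5), 150), -147) = Mul(Add(-20, 150), -147) = Mul(130, -147) = -19110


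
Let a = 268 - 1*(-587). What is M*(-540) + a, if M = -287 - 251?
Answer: 291375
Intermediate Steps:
M = -538
a = 855 (a = 268 + 587 = 855)
M*(-540) + a = -538*(-540) + 855 = 290520 + 855 = 291375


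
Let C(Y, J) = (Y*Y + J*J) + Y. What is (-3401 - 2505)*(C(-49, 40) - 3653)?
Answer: -1765894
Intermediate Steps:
C(Y, J) = Y + J² + Y² (C(Y, J) = (Y² + J²) + Y = (J² + Y²) + Y = Y + J² + Y²)
(-3401 - 2505)*(C(-49, 40) - 3653) = (-3401 - 2505)*((-49 + 40² + (-49)²) - 3653) = -5906*((-49 + 1600 + 2401) - 3653) = -5906*(3952 - 3653) = -5906*299 = -1765894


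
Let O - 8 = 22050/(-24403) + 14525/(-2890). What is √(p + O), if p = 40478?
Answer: √27866699461013054/829702 ≈ 201.20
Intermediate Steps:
O = 29203857/14104934 (O = 8 + (22050/(-24403) + 14525/(-2890)) = 8 + (22050*(-1/24403) + 14525*(-1/2890)) = 8 + (-22050/24403 - 2905/578) = 8 - 83635615/14104934 = 29203857/14104934 ≈ 2.0705)
√(p + O) = √(40478 + 29203857/14104934) = √(570968722309/14104934) = √27866699461013054/829702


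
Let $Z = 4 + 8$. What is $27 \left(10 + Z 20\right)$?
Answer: $6750$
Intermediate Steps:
$Z = 12$
$27 \left(10 + Z 20\right) = 27 \left(10 + 12 \cdot 20\right) = 27 \left(10 + 240\right) = 27 \cdot 250 = 6750$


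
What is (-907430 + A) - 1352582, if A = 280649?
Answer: -1979363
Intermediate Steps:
(-907430 + A) - 1352582 = (-907430 + 280649) - 1352582 = -626781 - 1352582 = -1979363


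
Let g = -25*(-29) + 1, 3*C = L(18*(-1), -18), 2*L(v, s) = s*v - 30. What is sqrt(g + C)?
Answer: 5*sqrt(31) ≈ 27.839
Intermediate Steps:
L(v, s) = -15 + s*v/2 (L(v, s) = (s*v - 30)/2 = (-30 + s*v)/2 = -15 + s*v/2)
C = 49 (C = (-15 + (1/2)*(-18)*(18*(-1)))/3 = (-15 + (1/2)*(-18)*(-18))/3 = (-15 + 162)/3 = (1/3)*147 = 49)
g = 726 (g = 725 + 1 = 726)
sqrt(g + C) = sqrt(726 + 49) = sqrt(775) = 5*sqrt(31)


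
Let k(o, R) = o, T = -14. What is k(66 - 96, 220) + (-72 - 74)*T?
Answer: 2014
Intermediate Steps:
k(66 - 96, 220) + (-72 - 74)*T = (66 - 96) + (-72 - 74)*(-14) = -30 - 146*(-14) = -30 + 2044 = 2014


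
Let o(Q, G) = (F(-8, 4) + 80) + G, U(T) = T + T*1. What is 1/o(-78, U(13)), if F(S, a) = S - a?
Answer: 1/94 ≈ 0.010638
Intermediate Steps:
U(T) = 2*T (U(T) = T + T = 2*T)
o(Q, G) = 68 + G (o(Q, G) = ((-8 - 1*4) + 80) + G = ((-8 - 4) + 80) + G = (-12 + 80) + G = 68 + G)
1/o(-78, U(13)) = 1/(68 + 2*13) = 1/(68 + 26) = 1/94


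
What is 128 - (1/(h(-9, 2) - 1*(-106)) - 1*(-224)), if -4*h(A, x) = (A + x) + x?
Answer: -41188/429 ≈ -96.009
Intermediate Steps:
h(A, x) = -x/2 - A/4 (h(A, x) = -((A + x) + x)/4 = -(A + 2*x)/4 = -x/2 - A/4)
128 - (1/(h(-9, 2) - 1*(-106)) - 1*(-224)) = 128 - (1/((-1/2*2 - 1/4*(-9)) - 1*(-106)) - 1*(-224)) = 128 - (1/((-1 + 9/4) + 106) + 224) = 128 - (1/(5/4 + 106) + 224) = 128 - (1/(429/4) + 224) = 128 - (4/429 + 224) = 128 - 1*96100/429 = 128 - 96100/429 = -41188/429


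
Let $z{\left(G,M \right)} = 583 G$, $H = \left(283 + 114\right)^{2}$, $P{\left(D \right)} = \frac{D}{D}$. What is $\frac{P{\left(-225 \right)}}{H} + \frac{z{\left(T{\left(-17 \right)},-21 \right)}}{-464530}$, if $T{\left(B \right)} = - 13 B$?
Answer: $- \frac{1846031987}{6655828070} \approx -0.27736$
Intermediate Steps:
$P{\left(D \right)} = 1$
$H = 157609$ ($H = 397^{2} = 157609$)
$\frac{P{\left(-225 \right)}}{H} + \frac{z{\left(T{\left(-17 \right)},-21 \right)}}{-464530} = 1 \cdot \frac{1}{157609} + \frac{583 \left(\left(-13\right) \left(-17\right)\right)}{-464530} = 1 \cdot \frac{1}{157609} + 583 \cdot 221 \left(- \frac{1}{464530}\right) = \frac{1}{157609} + 128843 \left(- \frac{1}{464530}\right) = \frac{1}{157609} - \frac{11713}{42230} = - \frac{1846031987}{6655828070}$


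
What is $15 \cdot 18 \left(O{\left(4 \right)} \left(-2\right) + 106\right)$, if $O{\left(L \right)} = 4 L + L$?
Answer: $17820$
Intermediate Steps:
$O{\left(L \right)} = 5 L$
$15 \cdot 18 \left(O{\left(4 \right)} \left(-2\right) + 106\right) = 15 \cdot 18 \left(5 \cdot 4 \left(-2\right) + 106\right) = 270 \left(20 \left(-2\right) + 106\right) = 270 \left(-40 + 106\right) = 270 \cdot 66 = 17820$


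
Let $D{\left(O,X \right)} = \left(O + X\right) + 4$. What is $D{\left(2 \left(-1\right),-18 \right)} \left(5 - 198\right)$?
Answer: $3088$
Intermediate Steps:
$D{\left(O,X \right)} = 4 + O + X$
$D{\left(2 \left(-1\right),-18 \right)} \left(5 - 198\right) = \left(4 + 2 \left(-1\right) - 18\right) \left(5 - 198\right) = \left(4 - 2 - 18\right) \left(-193\right) = \left(-16\right) \left(-193\right) = 3088$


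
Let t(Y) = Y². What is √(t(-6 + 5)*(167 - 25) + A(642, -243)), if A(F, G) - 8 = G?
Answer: I*√93 ≈ 9.6436*I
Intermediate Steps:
A(F, G) = 8 + G
√(t(-6 + 5)*(167 - 25) + A(642, -243)) = √((-6 + 5)²*(167 - 25) + (8 - 243)) = √((-1)²*142 - 235) = √(1*142 - 235) = √(142 - 235) = √(-93) = I*√93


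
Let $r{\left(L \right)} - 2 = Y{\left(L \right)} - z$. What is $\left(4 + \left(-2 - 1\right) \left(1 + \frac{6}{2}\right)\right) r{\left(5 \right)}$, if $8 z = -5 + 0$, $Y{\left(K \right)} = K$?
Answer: $-61$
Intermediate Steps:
$z = - \frac{5}{8}$ ($z = \frac{-5 + 0}{8} = \frac{1}{8} \left(-5\right) = - \frac{5}{8} \approx -0.625$)
$r{\left(L \right)} = \frac{21}{8} + L$ ($r{\left(L \right)} = 2 + \left(L - - \frac{5}{8}\right) = 2 + \left(L + \frac{5}{8}\right) = 2 + \left(\frac{5}{8} + L\right) = \frac{21}{8} + L$)
$\left(4 + \left(-2 - 1\right) \left(1 + \frac{6}{2}\right)\right) r{\left(5 \right)} = \left(4 + \left(-2 - 1\right) \left(1 + \frac{6}{2}\right)\right) \left(\frac{21}{8} + 5\right) = \left(4 - 3 \left(1 + 6 \cdot \frac{1}{2}\right)\right) \frac{61}{8} = \left(4 - 3 \left(1 + 3\right)\right) \frac{61}{8} = \left(4 - 12\right) \frac{61}{8} = \left(-8\right) \frac{61}{8} = -61$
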